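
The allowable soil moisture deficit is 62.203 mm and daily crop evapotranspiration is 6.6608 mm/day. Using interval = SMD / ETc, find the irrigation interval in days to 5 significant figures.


interval = 62.203 / 6.6608 = 9.3387 days
Therefore the irrigation interval = 9.3387 days.


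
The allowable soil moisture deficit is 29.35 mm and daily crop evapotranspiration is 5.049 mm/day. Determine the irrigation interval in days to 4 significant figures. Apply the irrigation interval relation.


Approach: apply the irrigation interval relation, interval = SMD / ETc.
interval = 29.35 / 5.049 = 5.813 days
Therefore the irrigation interval = 5.813 days.


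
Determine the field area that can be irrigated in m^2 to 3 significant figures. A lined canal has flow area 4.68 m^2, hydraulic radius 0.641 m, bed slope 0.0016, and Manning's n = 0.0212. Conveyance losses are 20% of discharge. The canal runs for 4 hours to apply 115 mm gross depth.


Approach: apply Manning's equation with a conveyance and depth budget, Q = (1/n)*A*R^(2/3)*S^(1/2); Q_field = Q*(1-loss); Area = Q_field*t/(d/1000).
Step 1 — canal discharge (Manning's equation):
  Q = (1/0.0212) * 4.68 * 0.641^(2/3) * 0.0016^(1/2) = 6.5646 m^3/s
Step 2 — delivered flow: Q_field = 6.5646*(1 - 20/100) = 5.2517 m^3/s
Step 3 — volume delivered: V = 5.2517 * 4*3600 = 75624 m^3
Step 4 — area served: A = V / (depth/1000) = 75624 / 0.115 = 658000 m^2
Therefore the field area that can be irrigated = 658000 m^2.


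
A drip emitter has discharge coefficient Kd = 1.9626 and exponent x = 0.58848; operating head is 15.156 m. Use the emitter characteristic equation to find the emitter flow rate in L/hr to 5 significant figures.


Approach: apply the emitter characteristic equation, q = Kd * h^x.
q = 1.9626 * 15.156^0.58848 = 9.7181 L/hr
Therefore the emitter flow rate = 9.7181 L/hr.


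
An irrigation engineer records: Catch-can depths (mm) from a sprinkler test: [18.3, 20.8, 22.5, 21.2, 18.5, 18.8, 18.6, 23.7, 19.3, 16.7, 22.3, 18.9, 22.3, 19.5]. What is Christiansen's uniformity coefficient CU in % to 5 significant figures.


Approach: apply Christiansen's uniformity coefficient, CU = (1 - mean_abs_deviation/mean)*100.
mean = 20.10000 mm
mean |d_i - mean| = 1.742857 mm
CU = (1 - 1.742857/20.10000)*100 = 91.329 %
Therefore Christiansen's uniformity coefficient CU = 91.329 %.


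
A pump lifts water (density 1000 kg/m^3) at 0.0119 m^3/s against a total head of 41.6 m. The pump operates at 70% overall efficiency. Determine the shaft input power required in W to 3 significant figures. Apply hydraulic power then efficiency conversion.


Approach: apply hydraulic power then efficiency conversion, P = rho*g*Q*H; P_in = P/eta.
Step 1 — hydraulic power (P = rho*g*Q*H):
  P = 1000 * 9.81 * 0.0119 * 41.6 = 4856.3 W
Step 2 — input power: P_in = P/eta = 4856.3 / 0.7 = 6940 W
Therefore the shaft input power required = 6940 W.


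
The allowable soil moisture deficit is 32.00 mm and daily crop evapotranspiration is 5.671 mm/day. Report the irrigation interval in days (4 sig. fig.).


Approach: apply the irrigation interval relation, interval = SMD / ETc.
interval = 32.00 / 5.671 = 5.643 days
Therefore the irrigation interval = 5.643 days.


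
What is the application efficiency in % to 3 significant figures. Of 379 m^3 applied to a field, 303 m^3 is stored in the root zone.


Approach: apply the application efficiency ratio, Ea = (stored/applied)*100.
Ea = (303/379)*100 = 79.9 %
Therefore the application efficiency = 79.9 %.


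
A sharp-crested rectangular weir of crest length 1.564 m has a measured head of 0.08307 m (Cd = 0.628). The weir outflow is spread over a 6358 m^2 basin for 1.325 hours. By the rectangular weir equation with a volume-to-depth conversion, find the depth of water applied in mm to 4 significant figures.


Approach: apply the rectangular weir equation with a volume-to-depth conversion, Q = (2/3)*Cd*L*sqrt(2g)*H^1.5; d = Q*t/A * 1000.
Step 1 — weir discharge:
  Q = (2/3)*0.628*1.564*sqrt(2*9.81)*0.08307^1.5 = 0.0694418 m^3/s
Step 2 — volume: V = 0.0694418 * 1.325*3600 = 331.237 m^3
Step 3 — depth: d = V/A * 1000 = 331.237/6358 * 1000 = 52.10 mm
Therefore the depth of water applied = 52.10 mm.


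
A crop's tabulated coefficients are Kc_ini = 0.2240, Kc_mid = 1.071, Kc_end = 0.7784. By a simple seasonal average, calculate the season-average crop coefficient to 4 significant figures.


Approach: apply a simple seasonal average, Kc_avg = (Kc_ini + Kc_mid + Kc_end)/3.
Kc_avg = (0.2240 + 1.071 + 0.7784)/3 = 0.6911
Therefore the season-average crop coefficient = 0.6911.


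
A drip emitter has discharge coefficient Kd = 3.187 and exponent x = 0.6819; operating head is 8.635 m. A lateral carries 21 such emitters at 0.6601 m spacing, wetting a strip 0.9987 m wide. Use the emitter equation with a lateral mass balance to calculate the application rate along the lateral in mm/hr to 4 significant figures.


Approach: apply the emitter equation with a lateral mass balance, q = Kd*h^x; Q = n*q; rate = Q/(n*spacing*width).
Step 1 — single emitter flow (q = Kd*h^x):
  q = 3.187 * 8.635^0.6819 = 13.8618 L/hr
Step 2 — total lateral flow: Q = 21 * 13.8618 = 291.098 L/hr
Step 3 — wetted area: A = 21 * 0.6601 * 0.9987 = 13.8441 m^2
Step 4 — application rate: Q/A = 291.098/13.8441 = 21.03 mm/hr
Therefore the application rate along the lateral = 21.03 mm/hr.


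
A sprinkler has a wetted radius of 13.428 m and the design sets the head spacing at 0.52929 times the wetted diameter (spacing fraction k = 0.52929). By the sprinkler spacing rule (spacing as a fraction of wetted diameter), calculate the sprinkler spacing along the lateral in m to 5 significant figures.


Approach: apply the sprinkler spacing rule (spacing as a fraction of wetted diameter), S = k*(2*R).
S = 0.52929 * (2 * 13.428) = 14.215 m
Therefore the sprinkler spacing along the lateral = 14.215 m.


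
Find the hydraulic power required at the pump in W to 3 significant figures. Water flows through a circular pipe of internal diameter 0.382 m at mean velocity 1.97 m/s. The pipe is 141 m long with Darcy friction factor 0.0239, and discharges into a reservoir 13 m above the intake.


Approach: apply continuity + Darcy-Weisbach + hydraulic power, Q = A*v; hf = f*(L/D)*(v^2/(2g)); H = static + hf; P = rho*g*Q*H.
Step 1 — flow rate (continuity, Q = A*v):
  A = pi*(0.382/2)^2 = 0.11461 m^2
  Q = 0.11461 * 1.97 = 0.22578 m^3/s
Step 2 — friction head loss (Darcy-Weisbach):
  hf = 0.0239 * (141/0.382) * (1.97^2 / (2*9.81))
  hf = 1.7450 m
Step 3 — total head: H = 13 + 1.7450 = 14.745 m
Step 4 — hydraulic power (P = rho*g*Q*H):
  P = 1000 * 9.81 * 0.22578 * 14.745 = 32700 W
Therefore the hydraulic power required at the pump = 32700 W.


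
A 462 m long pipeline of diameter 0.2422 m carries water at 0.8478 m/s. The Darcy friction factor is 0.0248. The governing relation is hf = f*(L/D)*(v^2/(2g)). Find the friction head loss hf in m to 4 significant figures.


hf = 0.0248 * (462/0.2422) * (0.8478^2 / (2*9.81))
hf = 1.733 m
Therefore the friction head loss hf = 1.733 m.


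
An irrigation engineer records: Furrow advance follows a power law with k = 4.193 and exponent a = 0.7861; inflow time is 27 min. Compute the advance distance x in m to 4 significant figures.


Approach: apply the power-law advance function, x = k*t^a.
x = 4.193 * 27^0.7861 = 55.94 m
Therefore the advance distance x = 55.94 m.


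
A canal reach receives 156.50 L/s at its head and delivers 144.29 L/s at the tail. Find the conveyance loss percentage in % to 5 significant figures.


Approach: apply the conveyance loss ratio, loss% = ((Q_head - Q_tail)/Q_head)*100.
loss = ((156.50 - 144.29)/156.50)*100 = 7.8019 %
Therefore the conveyance loss percentage = 7.8019 %.


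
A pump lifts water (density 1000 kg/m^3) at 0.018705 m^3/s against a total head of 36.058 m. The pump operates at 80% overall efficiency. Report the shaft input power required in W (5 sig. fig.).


Approach: apply hydraulic power then efficiency conversion, P = rho*g*Q*H; P_in = P/eta.
Step 1 — hydraulic power (P = rho*g*Q*H):
  P = 1000 * 9.81 * 0.018705 * 36.058 = 6616.501 W
Step 2 — input power: P_in = P/eta = 6616.501 / 0.8 = 8270.6 W
Therefore the shaft input power required = 8270.6 W.


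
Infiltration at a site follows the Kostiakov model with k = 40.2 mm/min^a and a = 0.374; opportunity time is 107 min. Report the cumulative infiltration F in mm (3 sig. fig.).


Approach: apply the Kostiakov infiltration equation, F = k*t^a.
F = 40.2 * 107^0.374 = 231 mm
Therefore the cumulative infiltration F = 231 mm.


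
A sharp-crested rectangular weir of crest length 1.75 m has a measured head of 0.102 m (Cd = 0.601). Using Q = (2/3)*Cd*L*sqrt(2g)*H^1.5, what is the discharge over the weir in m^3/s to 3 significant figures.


Q = (2/3)*0.601*1.75*sqrt(2*9.81)*0.102^1.5 = 0.101 m^3/s
Therefore the discharge over the weir = 0.101 m^3/s.


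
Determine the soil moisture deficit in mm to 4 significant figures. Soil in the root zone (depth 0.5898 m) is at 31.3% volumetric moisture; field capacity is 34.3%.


Approach: apply the soil moisture deficit relation, SMD = (FC - theta)/100 * depth * 1000.
SMD = (34.3 - 31.3)/100 * 0.5898 * 1000 = 17.69 mm
Therefore the soil moisture deficit = 17.69 mm.


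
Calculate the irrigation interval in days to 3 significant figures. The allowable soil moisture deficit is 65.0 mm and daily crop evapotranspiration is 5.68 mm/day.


Approach: apply the irrigation interval relation, interval = SMD / ETc.
interval = 65.0 / 5.68 = 11.4 days
Therefore the irrigation interval = 11.4 days.


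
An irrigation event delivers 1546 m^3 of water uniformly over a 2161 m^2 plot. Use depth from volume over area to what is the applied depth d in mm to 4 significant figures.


Approach: apply depth from volume over area, d = (V/A)*1000.
d = (1546 / 2161) * 1000 = 715.4 mm
Therefore the applied depth d = 715.4 mm.


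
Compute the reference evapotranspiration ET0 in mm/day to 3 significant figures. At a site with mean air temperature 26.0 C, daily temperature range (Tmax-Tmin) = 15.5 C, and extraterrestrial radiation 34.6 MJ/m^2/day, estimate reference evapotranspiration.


Approach: apply the Hargreaves-Samani method, ET0 = 0.0023*(Tmean+17.8)*sqrt(Tmax-Tmin)*0.408*Ra.
ET0 = 0.0023*(26.0+17.8)*sqrt(15.5)*0.408*34.6 = 5.60 mm/day
Therefore the reference evapotranspiration ET0 = 5.60 mm/day.


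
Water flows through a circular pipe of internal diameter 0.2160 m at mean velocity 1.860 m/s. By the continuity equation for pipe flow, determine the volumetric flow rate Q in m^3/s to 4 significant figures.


Approach: apply the continuity equation for pipe flow, Q = A * v with A = pi*(D/2)^2.
A = pi*(0.2160/2)^2 = 0.0366435 m^2
Q = 0.0366435 * 1.860 = 0.06816 m^3/s
Therefore the volumetric flow rate Q = 0.06816 m^3/s.


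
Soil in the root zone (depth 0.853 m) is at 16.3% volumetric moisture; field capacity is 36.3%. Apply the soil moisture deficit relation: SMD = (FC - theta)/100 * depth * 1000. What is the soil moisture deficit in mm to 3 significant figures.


SMD = (36.3 - 16.3)/100 * 0.853 * 1000 = 171 mm
Therefore the soil moisture deficit = 171 mm.


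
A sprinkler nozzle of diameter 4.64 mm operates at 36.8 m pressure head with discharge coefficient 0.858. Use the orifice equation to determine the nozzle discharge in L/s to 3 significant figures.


Approach: apply the orifice equation, Q = Cd*A*sqrt(2*g*h), A = pi*(d/2)^2.
A = pi*(4.64e-3/2)^2 = 1.6909e-05 m^2
Q = 0.858 * 1.6909e-05 * sqrt(2*9.81*36.8) * 1000 = 0.390 L/s
Therefore the nozzle discharge = 0.390 L/s.


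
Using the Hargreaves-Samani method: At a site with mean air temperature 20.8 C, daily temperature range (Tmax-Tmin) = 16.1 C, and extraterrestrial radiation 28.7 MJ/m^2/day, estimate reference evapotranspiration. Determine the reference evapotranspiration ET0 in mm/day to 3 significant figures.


Approach: apply the Hargreaves-Samani method, ET0 = 0.0023*(Tmean+17.8)*sqrt(Tmax-Tmin)*0.408*Ra.
ET0 = 0.0023*(20.8+17.8)*sqrt(16.1)*0.408*28.7 = 4.17 mm/day
Therefore the reference evapotranspiration ET0 = 4.17 mm/day.


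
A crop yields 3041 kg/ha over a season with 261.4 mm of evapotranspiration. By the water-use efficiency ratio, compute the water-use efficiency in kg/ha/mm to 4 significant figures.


Approach: apply the water-use efficiency ratio, WUE = yield/ET.
WUE = 3041 / 261.4 = 11.63 kg/ha/mm
Therefore the water-use efficiency = 11.63 kg/ha/mm.


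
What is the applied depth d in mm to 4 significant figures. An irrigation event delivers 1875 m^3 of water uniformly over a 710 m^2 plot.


Approach: apply depth from volume over area, d = (V/A)*1000.
d = (1875 / 710) * 1000 = 2641 mm
Therefore the applied depth d = 2641 mm.


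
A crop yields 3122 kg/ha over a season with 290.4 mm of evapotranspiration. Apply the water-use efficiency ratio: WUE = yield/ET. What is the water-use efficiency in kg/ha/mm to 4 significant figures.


WUE = 3122 / 290.4 = 10.75 kg/ha/mm
Therefore the water-use efficiency = 10.75 kg/ha/mm.


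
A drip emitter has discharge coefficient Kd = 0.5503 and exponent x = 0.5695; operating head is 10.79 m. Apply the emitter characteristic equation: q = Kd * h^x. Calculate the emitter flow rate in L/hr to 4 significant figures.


q = 0.5503 * 10.79^0.5695 = 2.133 L/hr
Therefore the emitter flow rate = 2.133 L/hr.


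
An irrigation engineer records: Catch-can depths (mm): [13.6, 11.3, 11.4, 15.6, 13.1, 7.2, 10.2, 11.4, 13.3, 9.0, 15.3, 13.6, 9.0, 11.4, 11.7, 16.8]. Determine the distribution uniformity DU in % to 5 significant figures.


Approach: apply the low-quarter distribution uniformity, DU = (mean of lowest quarter of readings / overall mean)*100.
sorted lowest 4 of 16: [7.2, 9.0, 9.0, 10.2] -> mean = 8.850000 mm
overall mean = 12.11875 mm
DU = (8.850000/12.11875)*100 = 73.027 %
Therefore the distribution uniformity DU = 73.027 %.


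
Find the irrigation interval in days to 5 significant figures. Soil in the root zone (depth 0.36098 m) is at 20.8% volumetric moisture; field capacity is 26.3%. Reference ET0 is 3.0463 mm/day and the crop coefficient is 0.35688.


Approach: apply soil-water budget scheduling, SMD = (FC-theta)/100*depth*1000; ETc = ET0*Kc; interval = SMD/ETc.
Step 1 — soil moisture deficit:
  SMD = (26.3 - 20.8)/100 * 0.36098 * 1000 = 19.85390 mm
Step 2 — daily crop ET (ETc = ET0*Kc):
  ETc = 3.0463 * 0.35688 = 1.087164 mm/day
Step 3 — irrigation interval (SMD/ETc):
  interval = 19.85390 / 1.087164 = 18.262 days
Therefore the irrigation interval = 18.262 days.


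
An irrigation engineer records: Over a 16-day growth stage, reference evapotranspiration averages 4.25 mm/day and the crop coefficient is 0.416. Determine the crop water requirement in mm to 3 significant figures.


Approach: apply the crop water requirement relation, CWR = ET0 * Kc * days.
CWR = 4.25 * 0.416 * 16 = 28.3 mm
Therefore the crop water requirement = 28.3 mm.


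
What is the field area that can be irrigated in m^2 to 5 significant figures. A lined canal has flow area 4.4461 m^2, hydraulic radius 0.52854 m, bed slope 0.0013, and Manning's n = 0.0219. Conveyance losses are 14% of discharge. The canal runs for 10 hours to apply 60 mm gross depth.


Approach: apply Manning's equation with a conveyance and depth budget, Q = (1/n)*A*R^(2/3)*S^(1/2); Q_field = Q*(1-loss); Area = Q_field*t/(d/1000).
Step 1 — canal discharge (Manning's equation):
  Q = (1/0.0219) * 4.4461 * 0.52854^(2/3) * 0.0013^(1/2) = 4.785111 m^3/s
Step 2 — delivered flow: Q_field = 4.785111*(1 - 14/100) = 4.115196 m^3/s
Step 3 — volume delivered: V = 4.115196 * 10*3600 = 148147.0 m^3
Step 4 — area served: A = V / (depth/1000) = 148147.0 / 0.06 = 2469100 m^2
Therefore the field area that can be irrigated = 2469100 m^2.


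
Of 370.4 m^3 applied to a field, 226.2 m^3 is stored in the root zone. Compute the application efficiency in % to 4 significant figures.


Approach: apply the application efficiency ratio, Ea = (stored/applied)*100.
Ea = (226.2/370.4)*100 = 61.07 %
Therefore the application efficiency = 61.07 %.


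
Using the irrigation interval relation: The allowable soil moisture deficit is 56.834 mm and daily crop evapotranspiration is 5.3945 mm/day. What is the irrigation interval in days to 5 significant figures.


Approach: apply the irrigation interval relation, interval = SMD / ETc.
interval = 56.834 / 5.3945 = 10.536 days
Therefore the irrigation interval = 10.536 days.


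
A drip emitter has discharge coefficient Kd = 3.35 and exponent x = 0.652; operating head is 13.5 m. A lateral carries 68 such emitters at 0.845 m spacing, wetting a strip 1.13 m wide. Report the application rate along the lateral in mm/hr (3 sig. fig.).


Approach: apply the emitter equation with a lateral mass balance, q = Kd*h^x; Q = n*q; rate = Q/(n*spacing*width).
Step 1 — single emitter flow (q = Kd*h^x):
  q = 3.35 * 13.5^0.652 = 18.282 L/hr
Step 2 — total lateral flow: Q = 68 * 18.282 = 1243.2 L/hr
Step 3 — wetted area: A = 68 * 0.845 * 1.13 = 64.930 m^2
Step 4 — application rate: Q/A = 1243.2/64.930 = 19.1 mm/hr
Therefore the application rate along the lateral = 19.1 mm/hr.


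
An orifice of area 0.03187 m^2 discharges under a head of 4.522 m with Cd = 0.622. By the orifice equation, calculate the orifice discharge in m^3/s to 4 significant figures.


Approach: apply the orifice equation, Q = Cd*A*sqrt(2*g*h).
Q = 0.622 * 0.03187 * sqrt(2*9.81*4.522) = 0.1867 m^3/s
Therefore the orifice discharge = 0.1867 m^3/s.


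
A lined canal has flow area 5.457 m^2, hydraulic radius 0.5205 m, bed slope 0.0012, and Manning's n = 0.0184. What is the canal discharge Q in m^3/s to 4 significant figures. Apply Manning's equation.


Approach: apply Manning's equation, Q = (1/n)*A*R^(2/3)*S^(1/2).
Q = (1/0.0184) * 5.457 * 0.5205^(2/3) * 0.0012^(1/2) = 6.648 m^3/s
Therefore the canal discharge Q = 6.648 m^3/s.


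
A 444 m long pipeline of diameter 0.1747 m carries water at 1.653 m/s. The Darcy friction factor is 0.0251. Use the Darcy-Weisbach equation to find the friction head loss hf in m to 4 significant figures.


Approach: apply the Darcy-Weisbach equation, hf = f*(L/D)*(v^2/(2g)).
hf = 0.0251 * (444/0.1747) * (1.653^2 / (2*9.81))
hf = 8.884 m
Therefore the friction head loss hf = 8.884 m.


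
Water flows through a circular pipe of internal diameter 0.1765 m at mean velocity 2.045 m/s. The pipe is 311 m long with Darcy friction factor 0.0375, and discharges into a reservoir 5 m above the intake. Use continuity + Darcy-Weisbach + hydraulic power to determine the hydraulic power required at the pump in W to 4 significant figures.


Approach: apply continuity + Darcy-Weisbach + hydraulic power, Q = A*v; hf = f*(L/D)*(v^2/(2g)); H = static + hf; P = rho*g*Q*H.
Step 1 — flow rate (continuity, Q = A*v):
  A = pi*(0.1765/2)^2 = 0.0244669 m^2
  Q = 0.0244669 * 2.045 = 0.0500349 m^3/s
Step 2 — friction head loss (Darcy-Weisbach):
  hf = 0.0375 * (311/0.1765) * (2.045^2 / (2*9.81))
  hf = 14.0843 m
Step 3 — total head: H = 5 + 14.0843 = 19.0843 m
Step 4 — hydraulic power (P = rho*g*Q*H):
  P = 1000 * 9.81 * 0.0500349 * 19.0843 = 9367 W
Therefore the hydraulic power required at the pump = 9367 W.


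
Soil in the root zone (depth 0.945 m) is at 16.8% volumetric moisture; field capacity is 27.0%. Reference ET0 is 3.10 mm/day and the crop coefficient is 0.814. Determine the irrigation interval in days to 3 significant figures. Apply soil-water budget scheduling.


Approach: apply soil-water budget scheduling, SMD = (FC-theta)/100*depth*1000; ETc = ET0*Kc; interval = SMD/ETc.
Step 1 — soil moisture deficit:
  SMD = (27.0 - 16.8)/100 * 0.945 * 1000 = 96.390 mm
Step 2 — daily crop ET (ETc = ET0*Kc):
  ETc = 3.10 * 0.814 = 2.5234 mm/day
Step 3 — irrigation interval (SMD/ETc):
  interval = 96.390 / 2.5234 = 38.2 days
Therefore the irrigation interval = 38.2 days.


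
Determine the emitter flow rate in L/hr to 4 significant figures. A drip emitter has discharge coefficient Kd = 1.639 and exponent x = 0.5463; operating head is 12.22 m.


Approach: apply the emitter characteristic equation, q = Kd * h^x.
q = 1.639 * 12.22^0.5463 = 6.433 L/hr
Therefore the emitter flow rate = 6.433 L/hr.


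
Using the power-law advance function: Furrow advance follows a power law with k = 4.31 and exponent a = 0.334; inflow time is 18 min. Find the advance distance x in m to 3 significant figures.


Approach: apply the power-law advance function, x = k*t^a.
x = 4.31 * 18^0.334 = 11.3 m
Therefore the advance distance x = 11.3 m.


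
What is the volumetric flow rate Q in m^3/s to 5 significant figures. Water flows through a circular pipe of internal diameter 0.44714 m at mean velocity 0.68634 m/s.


Approach: apply the continuity equation for pipe flow, Q = A * v with A = pi*(D/2)^2.
A = pi*(0.44714/2)^2 = 0.1570279 m^2
Q = 0.1570279 * 0.68634 = 0.10777 m^3/s
Therefore the volumetric flow rate Q = 0.10777 m^3/s.


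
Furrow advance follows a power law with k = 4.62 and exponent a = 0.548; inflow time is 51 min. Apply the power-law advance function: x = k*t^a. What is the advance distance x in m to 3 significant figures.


x = 4.62 * 51^0.548 = 39.8 m
Therefore the advance distance x = 39.8 m.


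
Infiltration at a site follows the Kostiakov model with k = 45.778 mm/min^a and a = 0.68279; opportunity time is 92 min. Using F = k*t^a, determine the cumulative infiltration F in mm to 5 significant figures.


F = 45.778 * 92^0.68279 = 1003.5 mm
Therefore the cumulative infiltration F = 1003.5 mm.


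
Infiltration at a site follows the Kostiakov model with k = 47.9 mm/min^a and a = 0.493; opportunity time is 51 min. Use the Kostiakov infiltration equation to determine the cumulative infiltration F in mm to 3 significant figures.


Approach: apply the Kostiakov infiltration equation, F = k*t^a.
F = 47.9 * 51^0.493 = 333 mm
Therefore the cumulative infiltration F = 333 mm.


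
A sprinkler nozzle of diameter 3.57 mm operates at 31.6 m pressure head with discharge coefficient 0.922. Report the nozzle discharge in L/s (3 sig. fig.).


Approach: apply the orifice equation, Q = Cd*A*sqrt(2*g*h), A = pi*(d/2)^2.
A = pi*(3.57e-3/2)^2 = 1.0010e-05 m^2
Q = 0.922 * 1.0010e-05 * sqrt(2*9.81*31.6) * 1000 = 0.230 L/s
Therefore the nozzle discharge = 0.230 L/s.


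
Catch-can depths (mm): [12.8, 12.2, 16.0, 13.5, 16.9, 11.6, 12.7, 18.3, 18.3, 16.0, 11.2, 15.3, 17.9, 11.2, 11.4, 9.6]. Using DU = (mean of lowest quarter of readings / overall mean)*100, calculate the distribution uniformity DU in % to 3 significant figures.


sorted lowest 4 of 16: [9.6, 11.2, 11.2, 11.4] -> mean = 10.850 mm
overall mean = 14.056 mm
DU = (10.850/14.056)*100 = 77.2 %
Therefore the distribution uniformity DU = 77.2 %.


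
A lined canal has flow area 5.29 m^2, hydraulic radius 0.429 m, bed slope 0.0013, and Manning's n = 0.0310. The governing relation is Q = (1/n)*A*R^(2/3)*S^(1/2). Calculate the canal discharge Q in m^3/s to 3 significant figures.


Q = (1/0.0310) * 5.29 * 0.429^(2/3) * 0.0013^(1/2) = 3.50 m^3/s
Therefore the canal discharge Q = 3.50 m^3/s.


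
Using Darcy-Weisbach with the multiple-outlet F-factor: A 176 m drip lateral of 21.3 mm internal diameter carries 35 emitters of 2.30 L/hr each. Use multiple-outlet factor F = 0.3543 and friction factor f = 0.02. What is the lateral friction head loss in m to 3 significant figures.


Approach: apply Darcy-Weisbach with the multiple-outlet F-factor, Q = n*q/(3600*1000) m^3/s; v = Q/A; hf = F*f*(L/D)*(v^2/(2g)).
Q = 35*2.30/(3600*1000) = 2.2361e-05 m^3/s
A = pi*(21.3e-3/2)^2 = 3.5633e-04 m^2, so v = Q/A = 0.062754 m/s
hf = 0.3543*0.02*(176/0.0213)*(0.062754^2/(2*9.81)) = 0.0118 m
Therefore the lateral friction head loss = 0.0118 m.


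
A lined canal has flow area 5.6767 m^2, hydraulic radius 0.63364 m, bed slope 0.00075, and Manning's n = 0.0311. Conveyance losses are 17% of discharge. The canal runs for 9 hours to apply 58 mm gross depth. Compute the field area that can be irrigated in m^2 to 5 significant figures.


Approach: apply Manning's equation with a conveyance and depth budget, Q = (1/n)*A*R^(2/3)*S^(1/2); Q_field = Q*(1-loss); Area = Q_field*t/(d/1000).
Step 1 — canal discharge (Manning's equation):
  Q = (1/0.0311) * 5.6767 * 0.63364^(2/3) * 0.00075^(1/2) = 3.687748 m^3/s
Step 2 — delivered flow: Q_field = 3.687748*(1 - 17/100) = 3.060831 m^3/s
Step 3 — volume delivered: V = 3.060831 * 9*3600 = 99170.92 m^3
Step 4 — area served: A = V / (depth/1000) = 99170.92 / 0.058 = 1709800 m^2
Therefore the field area that can be irrigated = 1709800 m^2.


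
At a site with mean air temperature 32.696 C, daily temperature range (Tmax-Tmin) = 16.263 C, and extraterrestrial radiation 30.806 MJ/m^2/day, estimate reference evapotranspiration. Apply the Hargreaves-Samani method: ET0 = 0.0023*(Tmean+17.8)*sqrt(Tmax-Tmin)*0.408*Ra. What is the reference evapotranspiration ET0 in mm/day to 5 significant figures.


ET0 = 0.0023*(32.696+17.8)*sqrt(16.263)*0.408*30.806 = 5.8868 mm/day
Therefore the reference evapotranspiration ET0 = 5.8868 mm/day.


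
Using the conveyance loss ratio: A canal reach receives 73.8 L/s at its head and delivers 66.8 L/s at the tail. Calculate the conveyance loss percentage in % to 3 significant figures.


Approach: apply the conveyance loss ratio, loss% = ((Q_head - Q_tail)/Q_head)*100.
loss = ((73.8 - 66.8)/73.8)*100 = 9.49 %
Therefore the conveyance loss percentage = 9.49 %.


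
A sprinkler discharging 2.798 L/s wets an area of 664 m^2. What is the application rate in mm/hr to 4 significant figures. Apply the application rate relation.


Approach: apply the application rate relation, rate = (Q/A)*3600.
rate = (2.798 / 664) * 3600 = 15.17 mm/hr
Therefore the application rate = 15.17 mm/hr.


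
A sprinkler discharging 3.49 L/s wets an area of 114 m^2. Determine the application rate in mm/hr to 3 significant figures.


Approach: apply the application rate relation, rate = (Q/A)*3600.
rate = (3.49 / 114) * 3600 = 110 mm/hr
Therefore the application rate = 110 mm/hr.


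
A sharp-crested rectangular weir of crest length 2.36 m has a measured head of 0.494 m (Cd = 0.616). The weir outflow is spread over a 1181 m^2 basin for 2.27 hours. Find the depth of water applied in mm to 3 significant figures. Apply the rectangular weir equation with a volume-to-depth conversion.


Approach: apply the rectangular weir equation with a volume-to-depth conversion, Q = (2/3)*Cd*L*sqrt(2g)*H^1.5; d = Q*t/A * 1000.
Step 1 — weir discharge:
  Q = (2/3)*0.616*2.36*sqrt(2*9.81)*0.494^1.5 = 1.4905 m^3/s
Step 2 — volume: V = 1.4905 * 2.27*3600 = 12181 m^3
Step 3 — depth: d = V/A * 1000 = 12181/1181 * 1000 = 10300 mm
Therefore the depth of water applied = 10300 mm.


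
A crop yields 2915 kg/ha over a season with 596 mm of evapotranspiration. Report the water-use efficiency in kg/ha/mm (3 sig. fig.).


Approach: apply the water-use efficiency ratio, WUE = yield/ET.
WUE = 2915 / 596 = 4.89 kg/ha/mm
Therefore the water-use efficiency = 4.89 kg/ha/mm.


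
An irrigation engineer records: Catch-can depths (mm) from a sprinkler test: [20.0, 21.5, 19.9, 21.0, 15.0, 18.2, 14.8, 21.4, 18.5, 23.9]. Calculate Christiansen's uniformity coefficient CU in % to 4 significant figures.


Approach: apply Christiansen's uniformity coefficient, CU = (1 - mean_abs_deviation/mean)*100.
mean = 19.4200 mm
mean |d_i - mean| = 2.23600 mm
CU = (1 - 2.23600/19.4200)*100 = 88.49 %
Therefore Christiansen's uniformity coefficient CU = 88.49 %.


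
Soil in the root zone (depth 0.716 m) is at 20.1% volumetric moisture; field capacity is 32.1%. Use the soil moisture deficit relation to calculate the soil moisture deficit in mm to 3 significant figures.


Approach: apply the soil moisture deficit relation, SMD = (FC - theta)/100 * depth * 1000.
SMD = (32.1 - 20.1)/100 * 0.716 * 1000 = 85.9 mm
Therefore the soil moisture deficit = 85.9 mm.


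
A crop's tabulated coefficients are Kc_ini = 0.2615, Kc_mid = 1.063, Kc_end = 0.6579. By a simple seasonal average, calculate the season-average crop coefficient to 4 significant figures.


Approach: apply a simple seasonal average, Kc_avg = (Kc_ini + Kc_mid + Kc_end)/3.
Kc_avg = (0.2615 + 1.063 + 0.6579)/3 = 0.6608
Therefore the season-average crop coefficient = 0.6608.


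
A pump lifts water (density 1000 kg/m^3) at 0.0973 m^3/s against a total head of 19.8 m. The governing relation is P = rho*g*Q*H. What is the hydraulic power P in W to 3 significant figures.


P = 1000 * 9.81 * 0.0973 * 19.8 = 18900 W
Therefore the hydraulic power P = 18900 W.


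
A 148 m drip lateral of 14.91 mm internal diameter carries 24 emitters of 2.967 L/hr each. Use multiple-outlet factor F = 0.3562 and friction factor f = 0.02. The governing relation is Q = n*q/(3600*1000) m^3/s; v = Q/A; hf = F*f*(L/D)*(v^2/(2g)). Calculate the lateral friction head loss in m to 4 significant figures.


Q = 24*2.967/(3600*1000) = 1.97800e-05 m^3/s
A = pi*(14.91e-3/2)^2 = 1.74600e-04 m^2, so v = Q/A = 0.113287 m/s
hf = 0.3562*0.02*(148/0.01491)*(0.113287^2/(2*9.81)) = 0.04626 m
Therefore the lateral friction head loss = 0.04626 m.


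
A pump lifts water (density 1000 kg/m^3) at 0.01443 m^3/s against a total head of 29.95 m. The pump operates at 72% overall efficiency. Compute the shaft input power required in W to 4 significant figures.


Approach: apply hydraulic power then efficiency conversion, P = rho*g*Q*H; P_in = P/eta.
Step 1 — hydraulic power (P = rho*g*Q*H):
  P = 1000 * 9.81 * 0.01443 * 29.95 = 4239.67 W
Step 2 — input power: P_in = P/eta = 4239.67 / 0.72 = 5888 W
Therefore the shaft input power required = 5888 W.


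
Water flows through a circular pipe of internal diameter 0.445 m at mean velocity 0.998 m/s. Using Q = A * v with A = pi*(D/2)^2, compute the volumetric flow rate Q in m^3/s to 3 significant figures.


A = pi*(0.445/2)^2 = 0.15553 m^2
Q = 0.15553 * 0.998 = 0.155 m^3/s
Therefore the volumetric flow rate Q = 0.155 m^3/s.


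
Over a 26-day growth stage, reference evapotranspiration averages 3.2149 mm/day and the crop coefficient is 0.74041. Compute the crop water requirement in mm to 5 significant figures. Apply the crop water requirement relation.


Approach: apply the crop water requirement relation, CWR = ET0 * Kc * days.
CWR = 3.2149 * 0.74041 * 26 = 61.889 mm
Therefore the crop water requirement = 61.889 mm.


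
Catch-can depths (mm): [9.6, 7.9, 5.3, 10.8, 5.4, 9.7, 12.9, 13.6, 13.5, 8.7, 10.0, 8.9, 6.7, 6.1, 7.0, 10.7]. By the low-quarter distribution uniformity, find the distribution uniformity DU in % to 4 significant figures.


Approach: apply the low-quarter distribution uniformity, DU = (mean of lowest quarter of readings / overall mean)*100.
sorted lowest 4 of 16: [5.3, 5.4, 6.1, 6.7] -> mean = 5.87500 mm
overall mean = 9.17500 mm
DU = (5.87500/9.17500)*100 = 64.03 %
Therefore the distribution uniformity DU = 64.03 %.


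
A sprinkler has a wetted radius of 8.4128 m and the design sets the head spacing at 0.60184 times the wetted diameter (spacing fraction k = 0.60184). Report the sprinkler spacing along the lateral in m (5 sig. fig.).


Approach: apply the sprinkler spacing rule (spacing as a fraction of wetted diameter), S = k*(2*R).
S = 0.60184 * (2 * 8.4128) = 10.126 m
Therefore the sprinkler spacing along the lateral = 10.126 m.


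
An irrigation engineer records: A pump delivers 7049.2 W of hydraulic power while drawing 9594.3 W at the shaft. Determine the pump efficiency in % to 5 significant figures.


Approach: apply the efficiency ratio, eta = (P_out/P_in)*100.
eta = (7049.2 / 9594.3) * 100 = 73.473 %
Therefore the pump efficiency = 73.473 %.


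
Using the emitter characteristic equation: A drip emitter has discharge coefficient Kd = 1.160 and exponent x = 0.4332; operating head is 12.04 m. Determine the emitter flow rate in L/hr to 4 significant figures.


Approach: apply the emitter characteristic equation, q = Kd * h^x.
q = 1.160 * 12.04^0.4332 = 3.409 L/hr
Therefore the emitter flow rate = 3.409 L/hr.


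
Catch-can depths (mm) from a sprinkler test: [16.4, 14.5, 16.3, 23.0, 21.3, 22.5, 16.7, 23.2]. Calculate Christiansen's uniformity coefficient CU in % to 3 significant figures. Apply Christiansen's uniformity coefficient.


Approach: apply Christiansen's uniformity coefficient, CU = (1 - mean_abs_deviation/mean)*100.
mean = 19.238 mm
mean |d_i - mean| = 3.2625 mm
CU = (1 - 3.2625/19.238)*100 = 83.0 %
Therefore Christiansen's uniformity coefficient CU = 83.0 %.


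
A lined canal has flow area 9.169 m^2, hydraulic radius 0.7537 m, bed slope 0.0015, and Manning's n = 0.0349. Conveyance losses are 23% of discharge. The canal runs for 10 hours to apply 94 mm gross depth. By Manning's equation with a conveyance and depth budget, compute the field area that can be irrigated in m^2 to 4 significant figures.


Approach: apply Manning's equation with a conveyance and depth budget, Q = (1/n)*A*R^(2/3)*S^(1/2); Q_field = Q*(1-loss); Area = Q_field*t/(d/1000).
Step 1 — canal discharge (Manning's equation):
  Q = (1/0.0349) * 9.169 * 0.7537^(2/3) * 0.0015^(1/2) = 8.42703 m^3/s
Step 2 — delivered flow: Q_field = 8.42703*(1 - 23/100) = 6.48881 m^3/s
Step 3 — volume delivered: V = 6.48881 * 10*3600 = 233597 m^3
Step 4 — area served: A = V / (depth/1000) = 233597 / 0.094 = 2485000 m^2
Therefore the field area that can be irrigated = 2485000 m^2.


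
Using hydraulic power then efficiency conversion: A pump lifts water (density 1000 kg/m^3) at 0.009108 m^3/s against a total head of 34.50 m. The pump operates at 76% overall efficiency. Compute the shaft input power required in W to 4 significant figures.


Approach: apply hydraulic power then efficiency conversion, P = rho*g*Q*H; P_in = P/eta.
Step 1 — hydraulic power (P = rho*g*Q*H):
  P = 1000 * 9.81 * 0.009108 * 34.50 = 3082.56 W
Step 2 — input power: P_in = P/eta = 3082.56 / 0.76 = 4056 W
Therefore the shaft input power required = 4056 W.


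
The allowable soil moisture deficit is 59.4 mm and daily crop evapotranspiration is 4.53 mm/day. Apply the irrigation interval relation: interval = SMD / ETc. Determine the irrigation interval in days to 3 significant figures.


interval = 59.4 / 4.53 = 13.1 days
Therefore the irrigation interval = 13.1 days.


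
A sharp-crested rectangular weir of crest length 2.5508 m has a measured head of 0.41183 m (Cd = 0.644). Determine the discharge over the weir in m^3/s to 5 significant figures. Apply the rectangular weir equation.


Approach: apply the rectangular weir equation, Q = (2/3)*Cd*L*sqrt(2g)*H^1.5.
Q = (2/3)*0.644*2.5508*sqrt(2*9.81)*0.41183^1.5 = 1.2820 m^3/s
Therefore the discharge over the weir = 1.2820 m^3/s.


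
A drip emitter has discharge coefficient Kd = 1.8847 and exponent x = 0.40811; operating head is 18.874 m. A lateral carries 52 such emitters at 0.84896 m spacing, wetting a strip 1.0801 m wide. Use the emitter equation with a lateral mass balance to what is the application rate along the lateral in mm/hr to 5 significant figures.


Approach: apply the emitter equation with a lateral mass balance, q = Kd*h^x; Q = n*q; rate = Q/(n*spacing*width).
Step 1 — single emitter flow (q = Kd*h^x):
  q = 1.8847 * 18.874^0.40811 = 6.250792 L/hr
Step 2 — total lateral flow: Q = 52 * 6.250792 = 325.0412 L/hr
Step 3 — wetted area: A = 52 * 0.84896 * 1.0801 = 47.68201 m^2
Step 4 — application rate: Q/A = 325.0412/47.68201 = 6.8169 mm/hr
Therefore the application rate along the lateral = 6.8169 mm/hr.


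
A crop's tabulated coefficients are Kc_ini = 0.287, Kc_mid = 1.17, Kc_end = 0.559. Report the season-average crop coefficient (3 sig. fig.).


Approach: apply a simple seasonal average, Kc_avg = (Kc_ini + Kc_mid + Kc_end)/3.
Kc_avg = (0.287 + 1.17 + 0.559)/3 = 0.672
Therefore the season-average crop coefficient = 0.672.


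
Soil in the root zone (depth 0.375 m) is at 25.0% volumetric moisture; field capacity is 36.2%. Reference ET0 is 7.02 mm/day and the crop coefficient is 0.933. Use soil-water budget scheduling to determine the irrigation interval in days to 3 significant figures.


Approach: apply soil-water budget scheduling, SMD = (FC-theta)/100*depth*1000; ETc = ET0*Kc; interval = SMD/ETc.
Step 1 — soil moisture deficit:
  SMD = (36.2 - 25.0)/100 * 0.375 * 1000 = 42.000 mm
Step 2 — daily crop ET (ETc = ET0*Kc):
  ETc = 7.02 * 0.933 = 6.5497 mm/day
Step 3 — irrigation interval (SMD/ETc):
  interval = 42.000 / 6.5497 = 6.41 days
Therefore the irrigation interval = 6.41 days.


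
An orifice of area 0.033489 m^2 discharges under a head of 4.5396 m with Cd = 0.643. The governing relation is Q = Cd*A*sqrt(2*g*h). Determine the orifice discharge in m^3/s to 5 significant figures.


Q = 0.643 * 0.033489 * sqrt(2*9.81*4.5396) = 0.20322 m^3/s
Therefore the orifice discharge = 0.20322 m^3/s.


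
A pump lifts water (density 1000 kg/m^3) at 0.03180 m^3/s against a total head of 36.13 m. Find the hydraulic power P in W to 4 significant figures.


Approach: apply the hydraulic power relation, P = rho*g*Q*H.
P = 1000 * 9.81 * 0.03180 * 36.13 = 11270 W
Therefore the hydraulic power P = 11270 W.


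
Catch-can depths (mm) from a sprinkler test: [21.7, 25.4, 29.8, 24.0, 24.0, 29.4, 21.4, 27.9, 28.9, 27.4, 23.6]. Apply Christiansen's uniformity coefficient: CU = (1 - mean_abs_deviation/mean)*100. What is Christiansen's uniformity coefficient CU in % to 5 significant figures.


mean = 25.77273 mm
mean |d_i - mean| = 2.642975 mm
CU = (1 - 2.642975/25.77273)*100 = 89.745 %
Therefore Christiansen's uniformity coefficient CU = 89.745 %.


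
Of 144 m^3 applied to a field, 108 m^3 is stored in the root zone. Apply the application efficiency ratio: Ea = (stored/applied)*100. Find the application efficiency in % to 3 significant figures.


Ea = (108/144)*100 = 75.0 %
Therefore the application efficiency = 75.0 %.


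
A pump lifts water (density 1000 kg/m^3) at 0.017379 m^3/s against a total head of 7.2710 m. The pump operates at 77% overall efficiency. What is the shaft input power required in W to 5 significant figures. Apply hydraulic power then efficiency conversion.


Approach: apply hydraulic power then efficiency conversion, P = rho*g*Q*H; P_in = P/eta.
Step 1 — hydraulic power (P = rho*g*Q*H):
  P = 1000 * 9.81 * 0.017379 * 7.2710 = 1239.618 W
Step 2 — input power: P_in = P/eta = 1239.618 / 0.77 = 1609.9 W
Therefore the shaft input power required = 1609.9 W.


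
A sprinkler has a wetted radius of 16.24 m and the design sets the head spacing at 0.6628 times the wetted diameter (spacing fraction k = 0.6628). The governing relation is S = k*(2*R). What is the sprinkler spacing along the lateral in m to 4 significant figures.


S = 0.6628 * (2 * 16.24) = 21.53 m
Therefore the sprinkler spacing along the lateral = 21.53 m.


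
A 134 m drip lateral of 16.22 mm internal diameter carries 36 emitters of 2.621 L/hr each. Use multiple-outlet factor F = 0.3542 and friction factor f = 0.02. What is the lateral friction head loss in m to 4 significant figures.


Approach: apply Darcy-Weisbach with the multiple-outlet F-factor, Q = n*q/(3600*1000) m^3/s; v = Q/A; hf = F*f*(L/D)*(v^2/(2g)).
Q = 36*2.621/(3600*1000) = 2.62100e-05 m^3/s
A = pi*(16.22e-3/2)^2 = 2.06629e-04 m^2, so v = Q/A = 0.126846 m/s
hf = 0.3542*0.02*(134/0.01622)*(0.126846^2/(2*9.81)) = 0.04799 m
Therefore the lateral friction head loss = 0.04799 m.


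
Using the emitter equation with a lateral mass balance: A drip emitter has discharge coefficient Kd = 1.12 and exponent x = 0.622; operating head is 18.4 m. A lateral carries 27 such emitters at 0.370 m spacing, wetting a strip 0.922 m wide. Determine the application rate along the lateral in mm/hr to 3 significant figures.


Approach: apply the emitter equation with a lateral mass balance, q = Kd*h^x; Q = n*q; rate = Q/(n*spacing*width).
Step 1 — single emitter flow (q = Kd*h^x):
  q = 1.12 * 18.4^0.622 = 6.8539 L/hr
Step 2 — total lateral flow: Q = 27 * 6.8539 = 185.05 L/hr
Step 3 — wetted area: A = 27 * 0.370 * 0.922 = 9.2108 m^2
Step 4 — application rate: Q/A = 185.05/9.2108 = 20.1 mm/hr
Therefore the application rate along the lateral = 20.1 mm/hr.
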